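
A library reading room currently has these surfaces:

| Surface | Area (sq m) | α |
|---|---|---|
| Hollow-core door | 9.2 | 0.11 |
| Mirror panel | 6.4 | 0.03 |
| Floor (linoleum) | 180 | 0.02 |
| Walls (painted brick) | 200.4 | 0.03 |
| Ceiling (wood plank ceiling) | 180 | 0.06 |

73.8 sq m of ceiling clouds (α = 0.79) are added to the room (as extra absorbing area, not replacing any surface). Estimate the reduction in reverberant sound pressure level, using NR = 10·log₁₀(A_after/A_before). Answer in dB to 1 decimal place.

A_before = Σ Sᵢαᵢ = 9.2×0.11 + 6.4×0.03 + 180×0.02 + 200.4×0.03 + 180×0.06 = 21.616 sabins.
Treatment contributes 73.8·0.79 = 58.302 sabins.
A_after = 21.616 + 58.302 = 79.918 sabins.
NR = 10·log₁₀(79.918/21.616) = 5.7 dB.

5.7 dB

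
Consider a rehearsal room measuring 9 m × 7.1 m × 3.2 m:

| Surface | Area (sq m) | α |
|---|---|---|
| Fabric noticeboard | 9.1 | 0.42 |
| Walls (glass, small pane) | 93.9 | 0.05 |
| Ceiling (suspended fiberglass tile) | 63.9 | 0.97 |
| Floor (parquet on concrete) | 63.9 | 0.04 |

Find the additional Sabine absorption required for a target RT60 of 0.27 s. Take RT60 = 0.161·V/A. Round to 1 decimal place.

Equivalent absorption area: A₁ = 9.1·0.42 + 93.9·0.05 + 63.9·0.97 + 63.9·0.04 = 73.056 sq m.
Target A₂ = 0.161·204.48/0.27 = 121.931 sabins (V = 204.48 m³).
ΔA = A₂ − A₁ = 121.931 − 73.056 = 48.9 sabins.

48.9 sabins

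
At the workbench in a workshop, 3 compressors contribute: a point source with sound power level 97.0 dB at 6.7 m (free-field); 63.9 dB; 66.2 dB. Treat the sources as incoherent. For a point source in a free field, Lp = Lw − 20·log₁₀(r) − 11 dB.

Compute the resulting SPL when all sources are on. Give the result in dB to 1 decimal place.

71.9 dB

Source at 6.7 m: Lp = 97.0 − 20·log₁₀(6.7) − 11 = 69.5 dB.
Sum in the linear (power) domain: Σ 10^(Lᵢ/10) = 10^(69.5/10) + 10^(63.9/10) + 10^(66.2/10) = 1.554e+07.
Combined level = 10 log₁₀(1.554e+07) = 71.9 dB.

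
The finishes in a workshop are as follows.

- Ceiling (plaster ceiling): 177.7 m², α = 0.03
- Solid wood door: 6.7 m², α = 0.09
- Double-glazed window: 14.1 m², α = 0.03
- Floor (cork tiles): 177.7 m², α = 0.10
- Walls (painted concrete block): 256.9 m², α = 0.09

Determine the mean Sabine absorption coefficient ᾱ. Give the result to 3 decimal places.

Total surface area S = 633.1 m².
A = 177.7*0.03 + 6.7*0.09 + 14.1*0.03 + 177.7*0.10 + 256.9*0.09 = 47.248 sabins.
ᾱ = 47.248 / 633.1 = 0.075.

0.075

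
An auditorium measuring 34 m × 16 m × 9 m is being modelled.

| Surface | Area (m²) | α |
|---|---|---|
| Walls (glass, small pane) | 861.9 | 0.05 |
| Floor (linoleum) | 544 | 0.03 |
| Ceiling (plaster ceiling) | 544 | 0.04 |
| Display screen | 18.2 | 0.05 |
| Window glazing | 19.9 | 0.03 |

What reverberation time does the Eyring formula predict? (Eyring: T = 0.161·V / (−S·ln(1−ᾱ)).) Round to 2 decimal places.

Total surface area S = 861.9 + 544 + 544 + 18.2 + 19.9 = 1988.0 m².
Σ(Sᵢαᵢ) = 861.9×0.05 + 544×0.03 + 544×0.04 + 18.2×0.05 + 19.9×0.03 = 82.682.
ᾱ = 82.682 / 1988.0 = 0.0416.
−S·ln(1−ᾱ) = −1988.0 × ln(1 − 0.0416) = 84.470.
V = 34 × 16 × 9 = 4896 m³.
T = 0.161·V/[−S·ln(1−ᾱ)] = 0.161·4896/84.470 = 9.33 s.

9.33 sec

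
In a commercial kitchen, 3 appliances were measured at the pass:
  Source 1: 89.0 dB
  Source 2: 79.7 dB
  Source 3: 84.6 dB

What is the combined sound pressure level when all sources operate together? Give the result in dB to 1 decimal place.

90.7 dB

Sum in the linear (power) domain: Σ 10^(Lᵢ/10) = 10^(89.0/10) + 10^(79.7/10) + 10^(84.6/10) = 1.176e+09.
Back to dB: 10·log₁₀ Σ = 90.7 dB.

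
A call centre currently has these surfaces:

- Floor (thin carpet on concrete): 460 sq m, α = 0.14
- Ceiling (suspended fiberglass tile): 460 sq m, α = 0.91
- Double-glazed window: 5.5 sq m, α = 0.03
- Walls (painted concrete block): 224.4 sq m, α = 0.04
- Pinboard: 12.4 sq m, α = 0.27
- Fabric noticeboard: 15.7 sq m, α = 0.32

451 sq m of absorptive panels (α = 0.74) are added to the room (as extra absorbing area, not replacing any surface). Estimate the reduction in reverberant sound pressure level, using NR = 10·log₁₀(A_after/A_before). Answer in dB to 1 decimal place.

Total absorption A_before = 460*0.14 + 460*0.91 + 5.5*0.03 + 224.4*0.04 + 12.4*0.27 + 15.7*0.32
  = 64.400 + 418.600 + 0.165 + 8.976 + 3.348 + 5.024 = 500.513 sq m sabins.
Added absorption = 451 × 0.74 = 333.740 sabins.
New total A_after = 834.253 sabins.
Reduction = 10 log₁₀(A_after/A_before) = 10 log₁₀(1.6668) = 2.2 dB.

2.2 dB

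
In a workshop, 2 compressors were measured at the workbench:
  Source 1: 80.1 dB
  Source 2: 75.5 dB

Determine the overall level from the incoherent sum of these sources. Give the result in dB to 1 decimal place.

81.4 dB

Converting to relative power and adding: 10^(80.1/10) + 10^(75.5/10) = 1.378e+08.
L_total = 10·log₁₀(1.378e+08) = 81.4 dB.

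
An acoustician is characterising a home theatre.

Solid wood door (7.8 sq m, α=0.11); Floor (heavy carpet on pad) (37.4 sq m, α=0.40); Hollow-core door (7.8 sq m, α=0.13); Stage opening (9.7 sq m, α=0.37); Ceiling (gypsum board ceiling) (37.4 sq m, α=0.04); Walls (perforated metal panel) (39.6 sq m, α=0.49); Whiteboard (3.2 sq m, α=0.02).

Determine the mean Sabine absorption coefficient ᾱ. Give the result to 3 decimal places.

0.290

S = Σ Sᵢ = 7.8 + 37.4 + 7.8 + 9.7 + 37.4 + 39.6 + 3.2 = 142.9 sq m.
Σ(Sᵢαᵢ) = 7.8·0.11 + 37.4·0.40 + 7.8·0.13 + 9.7·0.37 + 37.4·0.04 + 39.6·0.49 + 3.2·0.02 = 41.385.
ᾱ = 41.385 / 142.9 = 0.290.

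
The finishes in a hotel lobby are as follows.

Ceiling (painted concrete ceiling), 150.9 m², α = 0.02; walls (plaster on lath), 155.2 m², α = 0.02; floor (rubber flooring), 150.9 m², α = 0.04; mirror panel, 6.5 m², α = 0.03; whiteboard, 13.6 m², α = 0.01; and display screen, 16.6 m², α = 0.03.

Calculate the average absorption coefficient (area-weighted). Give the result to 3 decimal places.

S = Σ Sᵢ = 150.9 + 155.2 + 150.9 + 6.5 + 13.6 + 16.6 = 493.7 m².
Weighted sum Σ Sα = 12.987.
ᾱ = A/S = 0.026.

0.026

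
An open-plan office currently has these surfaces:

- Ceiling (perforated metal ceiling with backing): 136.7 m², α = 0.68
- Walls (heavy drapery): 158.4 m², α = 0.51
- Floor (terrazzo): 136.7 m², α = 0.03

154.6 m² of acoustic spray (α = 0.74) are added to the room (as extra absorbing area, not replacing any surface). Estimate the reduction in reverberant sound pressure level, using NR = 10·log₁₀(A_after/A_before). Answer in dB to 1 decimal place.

Summing Sᵢαᵢ: 92.956 + 80.784 + 4.101 → A_before = 177.841 sabins.
Added absorption = 154.6 × 0.74 = 114.404 sabins.
New total A_after = 292.245 sabins.
Reduction = 10 log₁₀(A_after/A_before) = 10 log₁₀(1.6433) = 2.2 dB.

2.2 dB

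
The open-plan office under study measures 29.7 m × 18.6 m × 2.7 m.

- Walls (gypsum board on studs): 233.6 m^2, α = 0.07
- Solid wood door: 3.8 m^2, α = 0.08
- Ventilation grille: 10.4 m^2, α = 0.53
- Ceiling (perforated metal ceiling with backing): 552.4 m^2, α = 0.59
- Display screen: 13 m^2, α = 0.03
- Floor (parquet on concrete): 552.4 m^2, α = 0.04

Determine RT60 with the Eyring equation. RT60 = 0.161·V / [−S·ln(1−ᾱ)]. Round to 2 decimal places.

0.56 seconds

Total surface area S = 233.6 + 3.8 + 10.4 + 552.4 + 13 + 552.4 = 1365.6 m^2.
Absorption A = 233.6·0.07 + 3.8·0.08 + 10.4·0.53 + 552.4·0.59 + 13·0.03 + 552.4·0.04 = 370.570 sabins.
ᾱ = 370.570 / 1365.6 = 0.2714.
Eyring denominator: −S ln(1−ᾱ) = 432.390.
V = 29.7 × 18.6 × 2.7 = 1491.534 m³.
RT60 = 0.161 × 1491.534 / 432.390 = 0.56 s.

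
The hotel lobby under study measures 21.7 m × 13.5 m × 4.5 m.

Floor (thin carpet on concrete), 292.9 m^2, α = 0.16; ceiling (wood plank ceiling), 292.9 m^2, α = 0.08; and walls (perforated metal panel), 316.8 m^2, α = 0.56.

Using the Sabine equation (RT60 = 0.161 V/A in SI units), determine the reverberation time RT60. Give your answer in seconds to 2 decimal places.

A = Σ Sᵢαᵢ = 292.9*0.16 + 292.9*0.08 + 316.8*0.56 = 247.704 sabins.
V = 21.7·13.5·4.5 = 1318.275 m³.
T = 0.161 V/A = 0.161·1318.275/247.704 = 0.86 s.

0.86 sec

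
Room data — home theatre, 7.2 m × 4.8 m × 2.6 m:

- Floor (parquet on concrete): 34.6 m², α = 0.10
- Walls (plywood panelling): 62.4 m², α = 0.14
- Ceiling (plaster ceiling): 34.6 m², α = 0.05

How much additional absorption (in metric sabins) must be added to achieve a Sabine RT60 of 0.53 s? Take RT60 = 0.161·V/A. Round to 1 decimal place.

A₁ = Σ Sᵢαᵢ = 34.6·0.10 + 62.4·0.14 + 34.6·0.05 = 13.926 sabins.
For T = 0.53 s, need A₂ = 0.161·V/T = 0.161·89.856/0.53 = 27.296 sabins.
Additional absorption ΔA = 27.296 − 13.926 = 13.4 sabins.

13.4 sabins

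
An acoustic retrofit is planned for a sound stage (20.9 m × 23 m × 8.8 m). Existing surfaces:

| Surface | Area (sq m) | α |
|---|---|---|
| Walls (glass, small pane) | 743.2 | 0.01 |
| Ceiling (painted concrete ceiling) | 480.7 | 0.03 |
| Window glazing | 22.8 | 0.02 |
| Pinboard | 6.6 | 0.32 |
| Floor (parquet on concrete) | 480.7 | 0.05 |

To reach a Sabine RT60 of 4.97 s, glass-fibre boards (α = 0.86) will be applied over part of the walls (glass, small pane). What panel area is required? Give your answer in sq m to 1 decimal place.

104.2

A₁ = Σ Sᵢαᵢ = 743.2·0.01 + 480.7·0.03 + 22.8·0.02 + 6.6·0.32 + 480.7·0.05 = 48.456 sabins.
V = 4230.16 m³. Target absorption A₂ = 0.161 × 4230.16 / 4.97 = 137.033 sabins.
ΔA needed = 137.033 − 48.456 = 88.577 sabins.
Net gain per sq m: Δα = 0.86 − 0.01 = 0.85.
Area = ΔA/Δα = 88.577/0.85 = 104.2 sq m.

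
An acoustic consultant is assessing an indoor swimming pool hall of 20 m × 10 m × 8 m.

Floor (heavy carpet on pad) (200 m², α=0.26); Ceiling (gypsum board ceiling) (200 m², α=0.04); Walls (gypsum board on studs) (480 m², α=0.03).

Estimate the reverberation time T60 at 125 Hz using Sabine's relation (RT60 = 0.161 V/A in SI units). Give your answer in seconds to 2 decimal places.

3.46 s

Summing Sᵢαᵢ: 52.000 + 8.000 + 14.400 → A = 74.400 sabins.
V = 20·10·8 = 1600 m³.
Sabine: RT60 = 0.161 × 1600 / 74.400 = 3.46 s.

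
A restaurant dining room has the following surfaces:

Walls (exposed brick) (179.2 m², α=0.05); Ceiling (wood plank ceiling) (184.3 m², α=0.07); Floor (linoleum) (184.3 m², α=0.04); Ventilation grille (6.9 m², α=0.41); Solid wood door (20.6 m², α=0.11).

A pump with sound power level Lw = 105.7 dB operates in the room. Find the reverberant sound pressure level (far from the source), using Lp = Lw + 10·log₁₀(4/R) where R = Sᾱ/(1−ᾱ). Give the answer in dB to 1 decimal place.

A = 34.328 sabins; S = 575.3 m².
ᾱ = 34.328/575.3 = 0.0597; R = Sᾱ/(1−ᾱ) = 34.328/(1−0.0597) = 36.507 m².
Lp = 105.7 + 10·log₁₀(4/36.507) = 105.7 + (-9.60) = 96.1 dB.

96.1 dB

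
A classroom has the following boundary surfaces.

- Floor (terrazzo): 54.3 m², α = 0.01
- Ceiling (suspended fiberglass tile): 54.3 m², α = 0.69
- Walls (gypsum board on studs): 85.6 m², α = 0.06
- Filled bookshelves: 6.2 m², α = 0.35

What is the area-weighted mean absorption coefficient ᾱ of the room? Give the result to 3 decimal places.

0.226

S = Σ Sᵢ = 54.3 + 54.3 + 85.6 + 6.2 = 200.4 m².
A = 54.3×0.01 + 54.3×0.69 + 85.6×0.06 + 6.2×0.35 = 45.316 sabins.
ᾱ = A/S = 0.226.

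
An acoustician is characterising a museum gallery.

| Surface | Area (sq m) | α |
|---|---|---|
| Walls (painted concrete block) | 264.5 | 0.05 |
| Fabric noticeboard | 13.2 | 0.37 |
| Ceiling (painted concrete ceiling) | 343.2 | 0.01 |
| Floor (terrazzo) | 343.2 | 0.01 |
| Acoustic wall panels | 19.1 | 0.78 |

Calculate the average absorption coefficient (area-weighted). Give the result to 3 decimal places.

Total surface area S = 983.2 sq m.
A = 264.5×0.05 + 13.2×0.37 + 343.2×0.01 + 343.2×0.01 + 19.1×0.78 = 39.871 sabins.
ᾱ = 39.871 / 983.2 = 0.041.

0.041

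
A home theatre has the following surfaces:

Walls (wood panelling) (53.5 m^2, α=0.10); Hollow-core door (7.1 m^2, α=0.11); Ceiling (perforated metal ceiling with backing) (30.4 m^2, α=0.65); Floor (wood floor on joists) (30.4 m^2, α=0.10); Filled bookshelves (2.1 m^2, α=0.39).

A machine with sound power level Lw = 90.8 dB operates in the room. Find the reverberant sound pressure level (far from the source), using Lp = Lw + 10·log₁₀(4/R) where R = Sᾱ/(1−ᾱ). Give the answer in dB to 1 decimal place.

Σ(Sᵢαᵢ) = 53.5·0.10 + 7.1·0.11 + 30.4·0.65 + 30.4·0.10 + 2.1·0.39 = 29.750; total area S = 123.5 m^2.
ᾱ = 0.2409, so room constant R = A/(1−ᾱ) = 39.191 m^2.
Lp = 90.8 + 10·log₁₀(4/39.191) = 90.8 + (-9.91) = 80.9 dB.

80.9 dB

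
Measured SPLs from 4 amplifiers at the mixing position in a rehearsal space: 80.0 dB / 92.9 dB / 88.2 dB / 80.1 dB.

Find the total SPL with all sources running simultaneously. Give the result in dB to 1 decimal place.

Sum in the linear (power) domain: Σ 10^(Lᵢ/10) = 10^(80.0/10) + 10^(92.9/10) + 10^(88.2/10) + 10^(80.1/10) = 2.813e+09.
Back to dB: 10·log₁₀ Σ = 94.5 dB.

94.5 dB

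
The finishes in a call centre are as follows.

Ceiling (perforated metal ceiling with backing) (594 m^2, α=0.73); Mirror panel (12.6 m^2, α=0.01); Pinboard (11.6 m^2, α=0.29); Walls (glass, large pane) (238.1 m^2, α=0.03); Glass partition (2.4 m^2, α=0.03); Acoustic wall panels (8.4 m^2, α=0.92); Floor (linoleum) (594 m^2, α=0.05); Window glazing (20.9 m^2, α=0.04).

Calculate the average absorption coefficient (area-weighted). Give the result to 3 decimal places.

Total surface area S = 1482.0 m^2.
A = 594·0.73 + 12.6·0.01 + 11.6·0.29 + 238.1·0.03 + 2.4·0.03 + 8.4·0.92 + 594·0.05 + 20.9·0.04 = 482.589 sabins.
ᾱ = 482.589 / 1482.0 = 0.326.

0.326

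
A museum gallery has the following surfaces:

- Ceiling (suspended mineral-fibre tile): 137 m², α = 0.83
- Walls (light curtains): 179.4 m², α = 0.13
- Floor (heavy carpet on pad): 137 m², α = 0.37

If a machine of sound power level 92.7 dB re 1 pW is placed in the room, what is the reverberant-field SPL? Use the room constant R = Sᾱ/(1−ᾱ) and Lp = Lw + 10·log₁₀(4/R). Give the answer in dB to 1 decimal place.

A = 187.722 sabins; S = 453.4 m².
ᾱ = 0.4140, so room constant R = A/(1−ᾱ) = 320.345 m².
Lp = 92.7 + 10·log₁₀(4/320.345) = 92.7 + (-19.04) = 73.7 dB.

73.7 dB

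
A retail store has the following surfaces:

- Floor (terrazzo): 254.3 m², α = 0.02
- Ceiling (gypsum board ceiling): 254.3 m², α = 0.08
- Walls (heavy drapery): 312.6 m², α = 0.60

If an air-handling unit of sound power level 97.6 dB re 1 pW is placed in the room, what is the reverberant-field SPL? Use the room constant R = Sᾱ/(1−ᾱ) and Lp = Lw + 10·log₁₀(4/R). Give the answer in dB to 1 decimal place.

A = 212.990 sabins; S = 821.2 m².
ᾱ = 212.990/821.2 = 0.2594; R = Sᾱ/(1−ᾱ) = 212.990/(1−0.2594) = 287.591 m².
Lp = Lw + 10 log₁₀(4/R) = 97.6 -18.57 = 79.0 dB.

79.0 dB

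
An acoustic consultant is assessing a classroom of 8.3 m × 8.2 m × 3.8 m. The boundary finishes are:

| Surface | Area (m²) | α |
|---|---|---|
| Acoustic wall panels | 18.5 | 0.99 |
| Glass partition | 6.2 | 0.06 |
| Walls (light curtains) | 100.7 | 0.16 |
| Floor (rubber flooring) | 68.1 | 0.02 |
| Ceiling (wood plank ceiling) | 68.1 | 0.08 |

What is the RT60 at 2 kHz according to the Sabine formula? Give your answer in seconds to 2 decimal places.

Equivalent absorption area: A = 18.5·0.99 + 6.2·0.06 + 100.7·0.16 + 68.1·0.02 + 68.1·0.08 = 41.609 m².
Volume V = 8.3 × 8.2 × 3.8 = 258.628 m³.
Sabine: RT60 = 0.161 × 258.628 / 41.609 = 1.00 s.

1.00 sec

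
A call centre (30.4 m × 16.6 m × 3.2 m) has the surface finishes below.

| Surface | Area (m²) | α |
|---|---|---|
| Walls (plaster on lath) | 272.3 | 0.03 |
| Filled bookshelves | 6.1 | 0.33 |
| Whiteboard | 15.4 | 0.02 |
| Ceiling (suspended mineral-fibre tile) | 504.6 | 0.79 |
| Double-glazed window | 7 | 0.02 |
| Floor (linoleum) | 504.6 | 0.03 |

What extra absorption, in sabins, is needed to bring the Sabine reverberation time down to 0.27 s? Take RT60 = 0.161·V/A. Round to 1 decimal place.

Summing Sᵢαᵢ: 8.169 + 2.013 + 0.308 + 398.634 + 0.140 + 15.138 → A₁ = 424.402 sabins.
For T = 0.27 s, need A₂ = 0.161·V/T = 0.161·1614.848/0.27 = 962.928 sabins.
Shortfall: 962.928 − 424.402 = 538.5 sabins.

538.5 sabins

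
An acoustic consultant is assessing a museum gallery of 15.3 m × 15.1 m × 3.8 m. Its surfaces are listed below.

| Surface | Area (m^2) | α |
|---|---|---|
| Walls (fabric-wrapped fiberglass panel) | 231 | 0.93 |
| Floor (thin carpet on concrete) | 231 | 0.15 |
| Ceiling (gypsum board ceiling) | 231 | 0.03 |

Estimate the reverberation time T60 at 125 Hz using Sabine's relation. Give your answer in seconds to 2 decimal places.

Total absorption A = 231×0.93 + 231×0.15 + 231×0.03
  = 214.830 + 34.650 + 6.930 = 256.410 m^2 sabins.
Volume V = 15.3 × 15.1 × 3.8 = 877.914 m³.
Sabine: RT60 = 0.161 × 877.914 / 256.410 = 0.55 s.

0.55 sec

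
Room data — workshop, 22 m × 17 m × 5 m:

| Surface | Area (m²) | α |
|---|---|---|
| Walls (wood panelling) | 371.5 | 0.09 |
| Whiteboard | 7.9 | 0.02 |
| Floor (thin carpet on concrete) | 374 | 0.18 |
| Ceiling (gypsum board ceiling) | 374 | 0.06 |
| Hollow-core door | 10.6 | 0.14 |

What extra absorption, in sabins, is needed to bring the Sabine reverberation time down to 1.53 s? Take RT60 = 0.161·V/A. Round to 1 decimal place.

71.9 sabins

A₁ = Σ Sᵢαᵢ = 371.5×0.09 + 7.9×0.02 + 374×0.18 + 374×0.06 + 10.6×0.14 = 124.837 sabins.
For T = 1.53 s, need A₂ = 0.161·V/T = 0.161·1870/1.53 = 196.778 sabins.
Shortfall: 196.778 − 124.837 = 71.9 sabins.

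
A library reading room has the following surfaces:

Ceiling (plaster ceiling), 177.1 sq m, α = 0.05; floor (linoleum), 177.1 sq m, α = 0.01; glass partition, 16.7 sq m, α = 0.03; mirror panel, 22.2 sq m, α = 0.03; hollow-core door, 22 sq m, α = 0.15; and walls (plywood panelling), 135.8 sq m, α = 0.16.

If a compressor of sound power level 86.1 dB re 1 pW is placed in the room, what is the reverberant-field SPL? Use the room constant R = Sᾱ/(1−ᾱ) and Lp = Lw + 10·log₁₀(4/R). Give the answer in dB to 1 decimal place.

76.2 dB

Σ(Sᵢαᵢ) = 177.1·0.05 + 177.1·0.01 + 16.7·0.03 + 22.2·0.03 + 22·0.15 + 135.8·0.16 = 36.821; total area S = 550.9 sq m.
ᾱ = 0.0668, so room constant R = A/(1−ᾱ) = 39.457 sq m.
Lp = Lw + 10 log₁₀(4/R) = 86.1 -9.94 = 76.2 dB.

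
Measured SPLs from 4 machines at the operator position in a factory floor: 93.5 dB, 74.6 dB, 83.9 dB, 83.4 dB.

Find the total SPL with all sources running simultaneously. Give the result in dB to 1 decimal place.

94.4 dB

Converting to relative power and adding: 10^(93.5/10) + 10^(74.6/10) + 10^(83.9/10) + 10^(83.4/10) = 2.732e+09.
Back to dB: 10·log₁₀ Σ = 94.4 dB.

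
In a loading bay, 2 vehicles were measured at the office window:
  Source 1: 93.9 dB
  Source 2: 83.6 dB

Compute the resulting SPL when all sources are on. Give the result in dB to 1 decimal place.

94.3 dB

Sum in the linear (power) domain: Σ 10^(Lᵢ/10) = 10^(93.9/10) + 10^(83.6/10) = 2.684e+09.
Back to dB: 10·log₁₀ Σ = 94.3 dB.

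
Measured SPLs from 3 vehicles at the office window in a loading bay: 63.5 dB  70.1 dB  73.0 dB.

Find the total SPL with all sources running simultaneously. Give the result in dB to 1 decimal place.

Converting to relative power and adding: 10^(63.5/10) + 10^(70.1/10) + 10^(73.0/10) = 3.242e+07.
Combined level = 10 log₁₀(3.242e+07) = 75.1 dB.

75.1 dB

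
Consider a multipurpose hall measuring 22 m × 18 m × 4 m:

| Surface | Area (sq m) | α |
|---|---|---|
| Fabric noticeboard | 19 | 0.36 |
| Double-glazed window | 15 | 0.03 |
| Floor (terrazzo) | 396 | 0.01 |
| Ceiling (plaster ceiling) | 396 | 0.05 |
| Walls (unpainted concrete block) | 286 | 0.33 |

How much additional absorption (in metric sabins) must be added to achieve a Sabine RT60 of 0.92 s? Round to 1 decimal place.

Summing Sᵢαᵢ: 6.840 + 0.450 + 3.960 + 19.800 + 94.380 → A₁ = 125.430 sabins.
V = 1584 m³. Required absorption A₂ = 0.161 × 1584 / 0.92 = 277.200 sabins.
Shortfall: 277.200 − 125.430 = 151.8 sabins.

151.8 sabins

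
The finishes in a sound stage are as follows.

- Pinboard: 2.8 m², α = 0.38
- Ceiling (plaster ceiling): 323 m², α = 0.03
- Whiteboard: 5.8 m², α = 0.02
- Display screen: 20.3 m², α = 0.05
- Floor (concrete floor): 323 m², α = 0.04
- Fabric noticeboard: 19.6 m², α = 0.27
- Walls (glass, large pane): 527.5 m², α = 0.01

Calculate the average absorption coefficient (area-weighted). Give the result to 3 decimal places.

S = Σ Sᵢ = 2.8 + 323 + 5.8 + 20.3 + 323 + 19.6 + 527.5 = 1222.0 m².
Weighted sum Σ Sα = 35.372.
ᾱ = A/S = 0.029.

0.029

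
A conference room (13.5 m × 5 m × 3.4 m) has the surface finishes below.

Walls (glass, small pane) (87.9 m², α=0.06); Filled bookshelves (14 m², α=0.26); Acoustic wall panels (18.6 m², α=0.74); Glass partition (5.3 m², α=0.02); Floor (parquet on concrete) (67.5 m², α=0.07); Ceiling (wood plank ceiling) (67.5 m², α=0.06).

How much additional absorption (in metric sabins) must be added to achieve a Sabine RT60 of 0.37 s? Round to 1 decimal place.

Total absorption A₁ = 87.9*0.06 + 14*0.26 + 18.6*0.74 + 5.3*0.02 + 67.5*0.07 + 67.5*0.06
  = 5.274 + 3.640 + 13.764 + 0.106 + 4.725 + 4.050 = 31.559 m² sabins.
Target A₂ = 0.161·229.5/0.37 = 99.864 sabins (V = 229.5 m³).
ΔA = A₂ − A₁ = 99.864 − 31.559 = 68.3 sabins.

68.3 sabins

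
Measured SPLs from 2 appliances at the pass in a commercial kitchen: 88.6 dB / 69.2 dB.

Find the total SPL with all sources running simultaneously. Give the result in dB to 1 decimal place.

Σ 10^(Lᵢ/10) = 7.328e+08.
L_total = 10·log₁₀(7.328e+08) = 88.6 dB.

88.6 dB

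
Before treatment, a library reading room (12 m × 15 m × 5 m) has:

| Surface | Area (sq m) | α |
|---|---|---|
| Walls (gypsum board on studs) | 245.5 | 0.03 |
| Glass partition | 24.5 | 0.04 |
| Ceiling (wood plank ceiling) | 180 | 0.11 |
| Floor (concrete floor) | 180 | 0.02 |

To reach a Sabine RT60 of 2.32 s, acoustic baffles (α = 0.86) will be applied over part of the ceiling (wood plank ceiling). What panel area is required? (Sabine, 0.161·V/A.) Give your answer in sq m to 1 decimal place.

40.9

Summing Sᵢαᵢ: 7.365 + 0.980 + 19.800 + 3.600 → A₁ = 31.745 sabins.
V = 900 m³. Target absorption A₂ = 0.161 × 900 / 2.32 = 62.457 sabins.
Absorption to add: 62.457 − 31.745 = 30.712 sabins.
Each sq m of panel replacing the ceiling (wood plank ceiling) adds (0.86 − 0.11) = 0.75 sabins.
Panel area = 30.712 / 0.75 = 40.9 sq m.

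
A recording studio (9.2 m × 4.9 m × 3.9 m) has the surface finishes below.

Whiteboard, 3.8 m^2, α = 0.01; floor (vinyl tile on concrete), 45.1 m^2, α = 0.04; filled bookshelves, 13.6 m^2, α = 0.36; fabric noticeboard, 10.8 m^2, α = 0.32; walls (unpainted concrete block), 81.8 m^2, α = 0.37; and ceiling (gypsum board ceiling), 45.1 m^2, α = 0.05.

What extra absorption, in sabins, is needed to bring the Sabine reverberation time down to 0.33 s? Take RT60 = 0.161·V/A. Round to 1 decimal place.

43.1 sabins

A₁ = Σ Sᵢαᵢ = 3.8×0.01 + 45.1×0.04 + 13.6×0.36 + 10.8×0.32 + 81.8×0.37 + 45.1×0.05 = 42.715 sabins.
V = 175.812 m³. Required absorption A₂ = 0.161 × 175.812 / 0.33 = 85.775 sabins.
Additional absorption ΔA = 85.775 − 42.715 = 43.1 sabins.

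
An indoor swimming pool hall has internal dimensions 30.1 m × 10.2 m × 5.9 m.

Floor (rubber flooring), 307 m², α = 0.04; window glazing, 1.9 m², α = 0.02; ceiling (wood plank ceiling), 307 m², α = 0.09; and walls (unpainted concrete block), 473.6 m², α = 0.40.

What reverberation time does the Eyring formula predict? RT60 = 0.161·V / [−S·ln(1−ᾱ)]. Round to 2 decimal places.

1.13 seconds

S = Σ Sᵢ = 1089.5 m².
Absorption A = 307·0.04 + 1.9·0.02 + 307·0.09 + 473.6·0.40 = 229.388 sabins.
Mean coefficient ᾱ = A/S = 0.2105.
−S·ln(1−ᾱ) = −1089.5 × ln(1 − 0.2105) = 257.509.
V = 30.1 × 10.2 × 5.9 = 1811.418 m³.
T = 0.161·V/[−S·ln(1−ᾱ)] = 0.161·1811.418/257.509 = 1.13 s.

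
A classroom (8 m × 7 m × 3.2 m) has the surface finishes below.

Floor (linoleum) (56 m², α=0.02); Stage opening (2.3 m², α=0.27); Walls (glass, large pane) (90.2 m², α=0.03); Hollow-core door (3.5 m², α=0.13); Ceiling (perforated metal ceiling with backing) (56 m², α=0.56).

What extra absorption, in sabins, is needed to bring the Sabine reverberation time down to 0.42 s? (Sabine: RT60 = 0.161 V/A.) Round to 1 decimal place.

Summing Sᵢαᵢ: 1.120 + 0.621 + 2.706 + 0.455 + 31.360 → A₁ = 36.262 sabins.
Target A₂ = 0.161·179.2/0.42 = 68.693 sabins (V = 179.2 m³).
ΔA = A₂ − A₁ = 68.693 − 36.262 = 32.4 sabins.

32.4 sabins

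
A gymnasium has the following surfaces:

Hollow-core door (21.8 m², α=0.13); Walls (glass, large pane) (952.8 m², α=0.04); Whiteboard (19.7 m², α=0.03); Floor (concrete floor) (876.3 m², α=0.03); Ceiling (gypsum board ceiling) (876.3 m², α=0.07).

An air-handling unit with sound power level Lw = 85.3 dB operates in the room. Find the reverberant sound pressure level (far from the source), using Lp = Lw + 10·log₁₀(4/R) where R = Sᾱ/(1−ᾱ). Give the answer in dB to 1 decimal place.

A = 129.167 sabins; S = 2746.9 m².
ᾱ = 129.167/2746.9 = 0.0470; R = Sᾱ/(1−ᾱ) = 129.167/(1−0.0470) = 135.537 m².
Lp = 85.3 + 10·log₁₀(4/135.537) = 85.3 + (-15.30) = 70.0 dB.

70.0 dB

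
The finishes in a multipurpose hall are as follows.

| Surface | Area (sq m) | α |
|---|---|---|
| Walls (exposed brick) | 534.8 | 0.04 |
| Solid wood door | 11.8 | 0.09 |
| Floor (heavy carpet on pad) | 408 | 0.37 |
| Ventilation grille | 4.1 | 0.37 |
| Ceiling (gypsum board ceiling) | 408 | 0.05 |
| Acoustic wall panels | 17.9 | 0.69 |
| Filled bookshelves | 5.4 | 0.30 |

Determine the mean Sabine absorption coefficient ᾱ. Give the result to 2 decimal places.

S = Σ Sᵢ = 534.8 + 11.8 + 408 + 4.1 + 408 + 17.9 + 5.4 = 1390.0 sq m.
Σ(Sᵢαᵢ) = 534.8·0.04 + 11.8·0.09 + 408·0.37 + 4.1·0.37 + 408·0.05 + 17.9·0.69 + 5.4·0.30 = 209.302.
ᾱ = A/S = 0.15.

0.15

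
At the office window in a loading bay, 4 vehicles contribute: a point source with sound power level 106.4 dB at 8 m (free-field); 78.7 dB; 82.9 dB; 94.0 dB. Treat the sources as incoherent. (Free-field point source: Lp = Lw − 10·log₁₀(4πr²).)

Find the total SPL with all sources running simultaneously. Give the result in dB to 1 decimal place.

94.5 dB

Source at 8 m: Lp = 106.4 − 10·log₁₀(4π·8²) = 106.4 − 10·log₁₀(804.248) = 77.3 dB.
Σ 10^(Lᵢ/10) = 2.835e+09.
L_total = 10·log₁₀(2.835e+09) = 94.5 dB.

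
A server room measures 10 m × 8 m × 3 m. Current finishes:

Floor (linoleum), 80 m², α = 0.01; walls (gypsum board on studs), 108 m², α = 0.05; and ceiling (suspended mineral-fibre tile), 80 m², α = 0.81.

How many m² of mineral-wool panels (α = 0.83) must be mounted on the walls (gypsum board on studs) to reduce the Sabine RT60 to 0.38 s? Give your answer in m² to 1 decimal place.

39.3

Total absorption A₁ = 80*0.01 + 108*0.05 + 80*0.81
  = 0.800 + 5.400 + 64.800 = 71.000 m² sabins.
Required A₂ = 0.161·240/0.38 = 101.684 sabins.
ΔA needed = 101.684 − 71.000 = 30.684 sabins.
Each m² of panel replacing the walls (gypsum board on studs) adds (0.83 − 0.05) = 0.78 sabins.
Panel area = 30.684 / 0.78 = 39.3 m².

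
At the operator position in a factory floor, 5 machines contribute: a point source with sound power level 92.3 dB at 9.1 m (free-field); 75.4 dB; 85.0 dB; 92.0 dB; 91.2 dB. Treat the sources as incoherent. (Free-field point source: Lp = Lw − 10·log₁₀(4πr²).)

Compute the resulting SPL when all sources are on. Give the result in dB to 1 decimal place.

95.1 dB

Source at 9.1 m: Lp = 92.3 − 10·log₁₀(4π·9.1²) = 92.3 − 10·log₁₀(1040.621) = 62.1 dB.
Converting to relative power and adding: 10^(62.1/10) + 10^(75.4/10) + 10^(85.0/10) + 10^(92.0/10) + 10^(91.2/10) = 3.256e+09.
L_total = 10·log₁₀(3.256e+09) = 95.1 dB.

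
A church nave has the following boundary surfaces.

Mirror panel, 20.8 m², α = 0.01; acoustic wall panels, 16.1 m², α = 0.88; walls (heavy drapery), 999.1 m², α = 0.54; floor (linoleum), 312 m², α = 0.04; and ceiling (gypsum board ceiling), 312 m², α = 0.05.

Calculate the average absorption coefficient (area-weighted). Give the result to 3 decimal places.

0.351

S = Σ Sᵢ = 20.8 + 16.1 + 999.1 + 312 + 312 = 1660.0 m².
Weighted sum Σ Sα = 581.970.
ᾱ = A/S = 0.351.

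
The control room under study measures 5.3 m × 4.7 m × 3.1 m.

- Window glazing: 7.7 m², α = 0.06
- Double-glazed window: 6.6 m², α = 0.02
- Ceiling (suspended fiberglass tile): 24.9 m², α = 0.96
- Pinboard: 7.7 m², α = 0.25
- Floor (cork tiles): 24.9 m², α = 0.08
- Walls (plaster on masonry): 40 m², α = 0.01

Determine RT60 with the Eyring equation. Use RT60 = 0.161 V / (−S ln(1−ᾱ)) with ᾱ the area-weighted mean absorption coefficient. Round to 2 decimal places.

Total surface area S = 7.7 + 6.6 + 24.9 + 7.7 + 24.9 + 40 = 111.8 m².
Absorption A = 7.7×0.06 + 6.6×0.02 + 24.9×0.96 + 7.7×0.25 + 24.9×0.08 + 40×0.01 = 28.815 sabins.
ᾱ = 28.815 / 111.8 = 0.2577.
−S·ln(1−ᾱ) = −111.8 × ln(1 − 0.2577) = 33.317.
V = 5.3 × 4.7 × 3.1 = 77.221 m³.
T = 0.161·V/[−S·ln(1−ᾱ)] = 0.161·77.221/33.317 = 0.37 s.

0.37 seconds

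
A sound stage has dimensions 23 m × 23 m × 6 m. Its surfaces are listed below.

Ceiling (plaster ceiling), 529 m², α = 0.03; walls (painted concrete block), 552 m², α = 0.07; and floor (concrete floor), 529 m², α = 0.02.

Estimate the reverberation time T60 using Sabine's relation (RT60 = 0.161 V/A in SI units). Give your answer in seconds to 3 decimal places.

Summing Sᵢαᵢ: 15.870 + 38.640 + 10.580 → A = 65.090 sabins.
Volume V = 23 × 23 × 6 = 3174 m³.
Sabine: RT60 = 0.161 × 3174 / 65.090 = 7.851 s.

7.851 s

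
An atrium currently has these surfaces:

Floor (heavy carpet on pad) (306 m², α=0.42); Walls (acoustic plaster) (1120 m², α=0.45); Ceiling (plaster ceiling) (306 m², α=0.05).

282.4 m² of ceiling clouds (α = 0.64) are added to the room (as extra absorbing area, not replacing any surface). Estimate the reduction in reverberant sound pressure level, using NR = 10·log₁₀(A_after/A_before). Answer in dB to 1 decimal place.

1.1 dB

Summing Sᵢαᵢ: 128.520 + 504.000 + 15.300 → A_before = 647.820 sabins.
Treatment contributes 282.4·0.64 = 180.736 sabins.
A_after = 647.820 + 180.736 = 828.556 sabins.
NR = 10·log₁₀(828.556/647.820) = 1.1 dB.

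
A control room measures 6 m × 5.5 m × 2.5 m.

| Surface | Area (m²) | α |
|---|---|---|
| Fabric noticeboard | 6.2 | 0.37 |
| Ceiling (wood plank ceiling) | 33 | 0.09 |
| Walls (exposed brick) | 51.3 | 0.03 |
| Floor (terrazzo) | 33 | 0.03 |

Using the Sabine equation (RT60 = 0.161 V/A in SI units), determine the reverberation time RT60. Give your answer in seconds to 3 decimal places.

Total absorption A = 6.2*0.37 + 33*0.09 + 51.3*0.03 + 33*0.03
  = 2.294 + 2.970 + 1.539 + 0.990 = 7.793 m² sabins.
V = 6·5.5·2.5 = 82.5 m³.
Sabine: RT60 = 0.161 × 82.5 / 7.793 = 1.704 s.

1.704 sec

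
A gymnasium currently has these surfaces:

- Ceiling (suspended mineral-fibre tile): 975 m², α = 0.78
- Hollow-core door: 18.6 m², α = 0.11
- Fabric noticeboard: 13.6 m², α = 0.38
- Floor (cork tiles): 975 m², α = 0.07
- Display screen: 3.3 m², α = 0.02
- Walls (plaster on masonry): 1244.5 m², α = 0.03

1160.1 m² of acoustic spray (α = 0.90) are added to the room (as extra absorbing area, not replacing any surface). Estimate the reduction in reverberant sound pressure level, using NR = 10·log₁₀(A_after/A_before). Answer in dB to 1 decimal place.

A_before = Σ Sᵢαᵢ = 975·0.78 + 18.6·0.11 + 13.6·0.38 + 975·0.07 + 3.3·0.02 + 1244.5·0.03 = 873.365 sabins.
Treatment contributes 1160.1·0.90 = 1044.090 sabins.
New total A_after = 1917.455 sabins.
Reduction = 10 log₁₀(A_after/A_before) = 10 log₁₀(2.1955) = 3.4 dB.

3.4 dB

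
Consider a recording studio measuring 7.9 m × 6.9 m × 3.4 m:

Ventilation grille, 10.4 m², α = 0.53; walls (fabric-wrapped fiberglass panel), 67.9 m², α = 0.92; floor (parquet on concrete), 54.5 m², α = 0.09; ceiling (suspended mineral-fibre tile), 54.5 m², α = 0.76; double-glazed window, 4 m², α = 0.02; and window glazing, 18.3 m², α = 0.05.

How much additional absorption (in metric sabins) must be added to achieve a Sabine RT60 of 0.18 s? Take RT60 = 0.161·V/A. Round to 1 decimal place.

50.5 sabins

A₁ = Σ Sᵢαᵢ = 10.4*0.53 + 67.9*0.92 + 54.5*0.09 + 54.5*0.76 + 4*0.02 + 18.3*0.05 = 115.300 sabins.
Target A₂ = 0.161·185.334/0.18 = 165.771 sabins (V = 185.334 m³).
Additional absorption ΔA = 165.771 − 115.300 = 50.5 sabins.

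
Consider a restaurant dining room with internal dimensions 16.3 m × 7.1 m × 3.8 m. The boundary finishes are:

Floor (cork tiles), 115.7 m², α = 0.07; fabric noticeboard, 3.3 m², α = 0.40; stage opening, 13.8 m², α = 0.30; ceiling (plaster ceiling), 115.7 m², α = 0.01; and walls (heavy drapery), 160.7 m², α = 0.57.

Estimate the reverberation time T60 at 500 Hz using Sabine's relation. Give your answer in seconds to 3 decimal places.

A = Σ Sᵢαᵢ = 115.7×0.07 + 3.3×0.40 + 13.8×0.30 + 115.7×0.01 + 160.7×0.57 = 106.315 sabins.
V = 16.3·7.1·3.8 = 439.774 m³.
T = 0.161 V/A = 0.161·439.774/106.315 = 0.666 s.

0.666 s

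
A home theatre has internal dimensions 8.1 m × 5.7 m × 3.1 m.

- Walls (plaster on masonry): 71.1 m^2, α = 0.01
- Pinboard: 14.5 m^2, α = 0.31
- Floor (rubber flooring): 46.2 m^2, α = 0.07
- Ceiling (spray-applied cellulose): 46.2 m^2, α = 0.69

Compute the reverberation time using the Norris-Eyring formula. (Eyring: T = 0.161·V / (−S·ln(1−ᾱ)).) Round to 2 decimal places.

Total surface area S = 71.1 + 14.5 + 46.2 + 46.2 = 178.0 m^2.
Σ(Sᵢαᵢ) = 71.1·0.01 + 14.5·0.31 + 46.2·0.07 + 46.2·0.69 = 40.318.
ᾱ = 40.318 / 178.0 = 0.2265.
−S·ln(1−ᾱ) = −178.0 × ln(1 − 0.2265) = 45.716.
V = 8.1 × 5.7 × 3.1 = 143.127 m³.
T = 0.161·V/[−S·ln(1−ᾱ)] = 0.161·143.127/45.716 = 0.50 s.

0.50 s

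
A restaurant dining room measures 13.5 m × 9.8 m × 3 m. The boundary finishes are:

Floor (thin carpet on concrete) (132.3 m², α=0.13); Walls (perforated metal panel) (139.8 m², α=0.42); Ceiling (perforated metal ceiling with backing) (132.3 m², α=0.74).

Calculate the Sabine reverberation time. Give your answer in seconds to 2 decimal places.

0.37 s

Equivalent absorption area: A = 132.3×0.13 + 139.8×0.42 + 132.3×0.74 = 173.817 m².
Room volume: 396.9 m³.
T = 0.161 V/A = 0.161·396.9/173.817 = 0.37 s.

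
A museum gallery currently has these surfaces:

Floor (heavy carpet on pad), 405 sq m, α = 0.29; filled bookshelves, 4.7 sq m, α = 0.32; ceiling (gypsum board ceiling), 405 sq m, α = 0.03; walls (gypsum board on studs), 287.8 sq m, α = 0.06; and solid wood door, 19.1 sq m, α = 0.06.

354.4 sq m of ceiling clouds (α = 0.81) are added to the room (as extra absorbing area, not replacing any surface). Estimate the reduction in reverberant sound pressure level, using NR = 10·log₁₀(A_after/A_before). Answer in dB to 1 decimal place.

Equivalent absorption area: A_before = 405*0.29 + 4.7*0.32 + 405*0.03 + 287.8*0.06 + 19.1*0.06 = 149.518 sq m.
Treatment contributes 354.4·0.81 = 287.064 sabins.
New total A_after = 436.582 sabins.
Reduction = 10 log₁₀(A_after/A_before) = 10 log₁₀(2.9199) = 4.7 dB.

4.7 dB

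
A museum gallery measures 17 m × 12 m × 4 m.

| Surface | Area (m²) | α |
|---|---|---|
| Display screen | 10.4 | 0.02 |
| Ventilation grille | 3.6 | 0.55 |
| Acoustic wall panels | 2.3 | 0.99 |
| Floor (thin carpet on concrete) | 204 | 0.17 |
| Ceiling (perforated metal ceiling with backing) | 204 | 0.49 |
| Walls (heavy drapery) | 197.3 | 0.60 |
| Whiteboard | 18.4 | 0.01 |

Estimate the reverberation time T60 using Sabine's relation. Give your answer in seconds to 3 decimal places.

A = Σ Sᵢαᵢ = 10.4*0.02 + 3.6*0.55 + 2.3*0.99 + 204*0.17 + 204*0.49 + 197.3*0.60 + 18.4*0.01 = 257.669 sabins.
V = 17·12·4 = 816 m³.
T = 0.161 V/A = 0.161·816/257.669 = 0.510 s.

0.510 seconds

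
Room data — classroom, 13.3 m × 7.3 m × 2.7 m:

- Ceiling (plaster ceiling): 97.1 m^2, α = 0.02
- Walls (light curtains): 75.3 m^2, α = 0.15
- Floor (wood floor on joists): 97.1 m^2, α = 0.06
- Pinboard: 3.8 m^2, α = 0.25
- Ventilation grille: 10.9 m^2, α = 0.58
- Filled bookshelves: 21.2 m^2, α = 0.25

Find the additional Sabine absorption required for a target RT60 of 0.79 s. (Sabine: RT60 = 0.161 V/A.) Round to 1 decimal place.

A₁ = Σ Sᵢαᵢ = 97.1*0.02 + 75.3*0.15 + 97.1*0.06 + 3.8*0.25 + 10.9*0.58 + 21.2*0.25 = 31.635 sabins.
For T = 0.79 s, need A₂ = 0.161·V/T = 0.161·262.143/0.79 = 53.424 sabins.
ΔA = A₂ − A₁ = 53.424 − 31.635 = 21.8 sabins.

21.8 sabins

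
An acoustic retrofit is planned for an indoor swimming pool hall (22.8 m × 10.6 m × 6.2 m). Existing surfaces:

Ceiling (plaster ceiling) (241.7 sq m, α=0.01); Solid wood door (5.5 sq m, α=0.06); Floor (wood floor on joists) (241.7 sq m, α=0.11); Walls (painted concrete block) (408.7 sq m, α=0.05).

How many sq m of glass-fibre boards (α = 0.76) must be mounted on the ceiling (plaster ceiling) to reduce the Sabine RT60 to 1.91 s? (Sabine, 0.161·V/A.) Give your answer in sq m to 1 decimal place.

102.0

Equivalent absorption area: A₁ = 241.7×0.01 + 5.5×0.06 + 241.7×0.11 + 408.7×0.05 = 49.769 sq m.
V = 1498.416 m³. Target absorption A₂ = 0.161 × 1498.416 / 1.91 = 126.306 sabins.
Absorption to add: 126.306 − 49.769 = 76.537 sabins.
Net gain per sq m: Δα = 0.76 − 0.01 = 0.75.
Area = ΔA/Δα = 76.537/0.75 = 102.0 sq m.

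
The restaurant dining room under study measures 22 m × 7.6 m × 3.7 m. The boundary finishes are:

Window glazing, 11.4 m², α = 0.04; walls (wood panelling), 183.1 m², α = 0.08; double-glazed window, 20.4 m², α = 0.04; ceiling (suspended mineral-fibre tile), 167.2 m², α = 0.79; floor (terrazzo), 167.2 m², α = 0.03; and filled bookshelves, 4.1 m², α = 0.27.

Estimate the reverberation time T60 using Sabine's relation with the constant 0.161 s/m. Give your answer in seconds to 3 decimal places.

Equivalent absorption area: A = 11.4×0.04 + 183.1×0.08 + 20.4×0.04 + 167.2×0.79 + 167.2×0.03 + 4.1×0.27 = 154.131 m².
Volume V = 22 × 7.6 × 3.7 = 618.64 m³.
T = 0.161 V/A = 0.161·618.64/154.131 = 0.646 s.

0.646 s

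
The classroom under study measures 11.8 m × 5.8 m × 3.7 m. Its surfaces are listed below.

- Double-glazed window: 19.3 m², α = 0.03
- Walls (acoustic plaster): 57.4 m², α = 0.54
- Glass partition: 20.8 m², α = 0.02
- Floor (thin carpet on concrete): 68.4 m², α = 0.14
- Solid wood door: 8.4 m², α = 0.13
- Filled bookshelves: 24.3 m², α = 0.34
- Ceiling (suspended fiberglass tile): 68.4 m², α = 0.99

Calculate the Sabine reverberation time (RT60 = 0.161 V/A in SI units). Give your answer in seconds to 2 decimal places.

Total absorption A = 19.3*0.03 + 57.4*0.54 + 20.8*0.02 + 68.4*0.14 + 8.4*0.13 + 24.3*0.34 + 68.4*0.99
  = 0.579 + 30.996 + 0.416 + 9.576 + 1.092 + 8.262 + 67.716 = 118.637 m² sabins.
V = 11.8·5.8·3.7 = 253.228 m³.
RT60 = 0.161 · V / A = 0.161 × 253.228 / 118.637 = 0.34 s.

0.34 s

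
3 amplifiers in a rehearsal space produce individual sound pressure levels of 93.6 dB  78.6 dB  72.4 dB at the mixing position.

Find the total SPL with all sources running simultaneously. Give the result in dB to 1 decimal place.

93.8 dB

Σ 10^(Lᵢ/10) = 2.381e+09.
Combined level = 10 log₁₀(2.381e+09) = 93.8 dB.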